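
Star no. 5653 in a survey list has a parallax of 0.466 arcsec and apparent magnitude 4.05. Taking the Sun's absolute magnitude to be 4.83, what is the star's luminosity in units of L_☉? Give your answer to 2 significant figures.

d = 1/p = 1/0.466″ = 2.146 pc
M = m − 5 log₁₀ d + 5 = 4.05 − 5·0.3316 + 5 = 7.392
M − M_☉ = 7.392 − 4.83 = 2.562
L/L_☉ = 10^(−0.4 × 2.562) = 0.09446

L/L_☉ ≈ 0.094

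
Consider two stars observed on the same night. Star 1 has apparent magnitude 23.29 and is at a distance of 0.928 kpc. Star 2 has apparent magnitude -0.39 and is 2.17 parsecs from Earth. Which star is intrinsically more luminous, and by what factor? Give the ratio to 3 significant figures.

Star 1: d = 0.928 kpc = 928.0 pc
Star 1: M = m − 5 log₁₀ d + 5 = 23.29 − 5·2.9675 + 5 = 13.452
Star 2: M = m − 5 log₁₀ d + 5 = -0.39 − 5·0.3365 + 5 = 2.928
ΔM = M_1 − M_2 = 13.452 − (2.928) = 10.525; smaller M is more luminous → Star 2.
L ratio = 10^(0.4 |ΔM|) = 10^4.210 = 16210

Star 2 is more luminous, by a factor of 16200.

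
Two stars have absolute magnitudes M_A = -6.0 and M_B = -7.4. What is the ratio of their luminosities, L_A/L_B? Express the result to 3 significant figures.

ΔM = M_A − M_B = 1.4
L_A/L_B = 10^(−0.4 ΔM) = 10^-0.560 = 0.2754

L_A/L_B ≈ 0.275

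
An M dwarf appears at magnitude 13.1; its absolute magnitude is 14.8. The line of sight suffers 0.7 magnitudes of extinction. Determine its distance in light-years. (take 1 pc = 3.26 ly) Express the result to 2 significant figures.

d ≈ 11 ly

m − M = 5 log₁₀(d/10 pc) + A  ⇒  13.1 − (14.8) − 0.7 = 5 log₁₀(d/10)
-2.400 = 5 log₁₀(d/10)
log₁₀ d = (m − M − A)/5 + 1 = 0.5200
d = 10^0.5200 = 3.311 pc
= 10.79 ly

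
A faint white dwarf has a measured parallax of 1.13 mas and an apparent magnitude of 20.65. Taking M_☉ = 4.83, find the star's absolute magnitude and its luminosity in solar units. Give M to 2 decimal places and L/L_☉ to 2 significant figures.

d = 1/p = 1000/1.13 mas = 885.0 pc
M = m − 5 log₁₀ d + 5 = 20.65 − 5·2.9469 + 5 = 10.915
M − M_☉ = 10.915 − 4.83 = 6.085
L/L_☉ = 10^(−0.4 × 6.085) = 3.680×10^-3

M ≈ 10.92; L/L_☉ ≈ 3.7×10^-3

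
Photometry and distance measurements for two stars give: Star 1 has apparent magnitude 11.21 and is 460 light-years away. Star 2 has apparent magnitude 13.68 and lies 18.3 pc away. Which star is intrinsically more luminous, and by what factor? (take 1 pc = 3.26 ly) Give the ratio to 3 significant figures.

Star 1: d = 460 ly / 3.26 = 141.1 pc
Star 1: M = m − 5 log₁₀ d + 5 = 11.21 − 5·2.1495 + 5 = 5.462
Star 2: M = m − 5 log₁₀ d + 5 = 13.68 − 5·1.2625 + 5 = 12.368
ΔM = M_1 − M_2 = 5.462 − (12.368) = -6.905; smaller M is more luminous → Star 1.
L ratio = 10^(0.4 |ΔM|) = 10^2.762 = 578.3

Star 1 is more luminous, by a factor of 578.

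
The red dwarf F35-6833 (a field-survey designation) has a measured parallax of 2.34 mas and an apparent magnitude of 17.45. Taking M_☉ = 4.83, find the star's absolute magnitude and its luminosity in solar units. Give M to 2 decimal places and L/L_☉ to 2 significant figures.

M ≈ 9.30; L/L_☉ ≈ 0.016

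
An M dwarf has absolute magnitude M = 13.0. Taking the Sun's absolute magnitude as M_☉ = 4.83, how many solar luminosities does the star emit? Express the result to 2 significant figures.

L/L_☉ ≈ 5.4×10^-4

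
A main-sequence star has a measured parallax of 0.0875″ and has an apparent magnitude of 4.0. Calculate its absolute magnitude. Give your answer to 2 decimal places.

M ≈ 3.71

d = 1/p = 1/0.0875″ = 11.43 pc
5 log₁₀(d/10 pc) = 5 log₁₀(11.43) − 5 = 0.290
M = m − 5 log₁₀(d/10) = 4.0 − 0.290 = 3.710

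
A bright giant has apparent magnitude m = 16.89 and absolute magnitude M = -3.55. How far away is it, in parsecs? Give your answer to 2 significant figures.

d ≈ 120000 pc

Distance modulus: m − M = 16.89 − (-3.55) = 20.440
m − M = 5 log₁₀ d − 5
log₁₀ d = (m − M)/5 + 1 = 5.0880
d = 10^5.0880 = 122500 pc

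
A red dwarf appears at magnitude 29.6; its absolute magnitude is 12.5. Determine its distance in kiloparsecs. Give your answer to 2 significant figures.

d ≈ 26 kpc

μ = m − M = 17.100
m − M = 5 log₁₀ d − 5
log₁₀ d = (m − M)/5 + 1 = 4.4200
d = 10^4.4200 = 26300 pc
= 26.30 kpc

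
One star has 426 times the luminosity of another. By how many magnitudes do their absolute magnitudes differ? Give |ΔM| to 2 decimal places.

|ΔM| ≈ 6.57

Pogson: ΔM = −2.5 log₁₀(ratio) = −2.5 log₁₀(426) = −2.5 × 2.6294 = -6.574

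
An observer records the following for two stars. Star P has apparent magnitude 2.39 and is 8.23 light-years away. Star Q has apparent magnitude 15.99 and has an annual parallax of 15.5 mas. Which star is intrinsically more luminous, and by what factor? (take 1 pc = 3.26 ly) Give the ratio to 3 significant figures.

Star P: d = 8.23 ly / 3.26 = 2.525 pc
Star P: M = m − 5 log₁₀ d + 5 = 2.39 − 5·0.4022 + 5 = 5.379
Star Q: p = 15.5 mas = 0.0155″ → d = 1/p = 64.52 pc
Star Q: M = m − 5 log₁₀ d + 5 = 15.99 − 5·1.8097 + 5 = 11.942
ΔM = M_P − M_Q = 5.379 − (11.942) = -6.563; smaller M is more luminous → Star P.
L ratio = 10^(0.4 |ΔM|) = 10^2.625 = 421.7

Star P is more luminous, by a factor of 422.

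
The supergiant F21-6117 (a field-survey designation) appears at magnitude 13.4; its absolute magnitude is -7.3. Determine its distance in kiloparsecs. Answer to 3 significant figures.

d ≈ 138 kpc

μ = m − M = 20.700
m − M = 5 log₁₀ d − 5
log₁₀ d = (m − M)/5 + 1 = 5.1400
d = 10^5.1400 = 138000 pc
= 138.0 kpc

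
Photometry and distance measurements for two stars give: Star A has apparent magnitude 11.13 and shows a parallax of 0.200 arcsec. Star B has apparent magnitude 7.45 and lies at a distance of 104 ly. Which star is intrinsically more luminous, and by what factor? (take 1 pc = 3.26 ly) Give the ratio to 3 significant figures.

Star A: d = 1/p = 1/0.200″ = 5.000 pc
Star A: M = m − 5 log₁₀ d + 5 = 11.13 − 5·0.6990 + 5 = 12.635
Star B: d = 104 ly / 3.26 = 31.90 pc
Star B: M = m − 5 log₁₀ d + 5 = 7.45 − 5·1.5038 + 5 = 4.931
ΔM = M_A − M_B = 12.635 − (4.931) = 7.704; smaller M is more luminous → Star B.
L ratio = 10^(0.4 |ΔM|) = 10^3.082 = 1207

Star B is more luminous, by a factor of 1210.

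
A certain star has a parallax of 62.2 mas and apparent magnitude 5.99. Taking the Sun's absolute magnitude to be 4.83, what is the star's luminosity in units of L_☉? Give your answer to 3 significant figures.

L/L_☉ ≈ 0.888

d = 1/p = 1000/62.2 mas = 16.08 pc
M = m − 5 log₁₀ d + 5 = 5.99 − 5·1.2062 + 5 = 4.959
M − M_☉ = 4.959 − 4.83 = 0.129
L/L_☉ = 10^(−0.4 × 0.129) = 0.8880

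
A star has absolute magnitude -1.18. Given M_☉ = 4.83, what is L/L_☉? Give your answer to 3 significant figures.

M − M_☉ = -1.18 − 4.83 = -6.010
L/L_☉ = 10^(−0.4 (M − M_☉)) = 10^2.404 = 253.5

L/L_☉ ≈ 254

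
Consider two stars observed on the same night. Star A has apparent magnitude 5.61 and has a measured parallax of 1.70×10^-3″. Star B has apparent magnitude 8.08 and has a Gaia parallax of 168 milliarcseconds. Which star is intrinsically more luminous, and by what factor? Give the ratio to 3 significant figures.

Star A is more luminous, by a factor of 95000.

Star A: d = 1/p = 1/1.70×10^-3″ = 588.2 pc
Star A: M = m − 5 log₁₀ d + 5 = 5.61 − 5·2.7696 + 5 = -3.238
Star B: p = 168 mas = 0.168″ → d = 1/p = 5.952 pc
Star B: M = m − 5 log₁₀ d + 5 = 8.08 − 5·0.7747 + 5 = 9.207
ΔM = M_A − M_B = -3.238 − (9.207) = -12.444; smaller M is more luminous → Star A.
L ratio = 10^(0.4 |ΔM|) = 10^4.978 = 95000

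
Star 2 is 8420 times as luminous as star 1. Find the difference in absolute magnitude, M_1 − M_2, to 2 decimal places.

Pogson: ΔM = −2.5 log₁₀(ratio) = −2.5 log₁₀(8420) = −2.5 × 3.9253 = -9.813
Star 2 is brighter so has the smaller magnitude: M_1 − M_2 is positive.

M_1 − M_2 ≈ 9.81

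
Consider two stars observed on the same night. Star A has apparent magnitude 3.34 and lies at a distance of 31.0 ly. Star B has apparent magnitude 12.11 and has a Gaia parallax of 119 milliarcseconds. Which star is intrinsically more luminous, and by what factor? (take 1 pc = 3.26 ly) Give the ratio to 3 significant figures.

Star A is more luminous, by a factor of 4120.

Star A: d = 31.0 ly / 3.26 = 9.509 pc
Star A: M = m − 5 log₁₀ d + 5 = 3.34 − 5·0.9781 + 5 = 3.449
Star B: p = 119 mas = 0.119″ → d = 1/p = 8.403 pc
Star B: M = m − 5 log₁₀ d + 5 = 12.11 − 5·0.9245 + 5 = 12.488
ΔM = M_A − M_B = 3.449 − (12.488) = -9.038; smaller M is more luminous → Star A.
L ratio = 10^(0.4 |ΔM|) = 10^3.615 = 4125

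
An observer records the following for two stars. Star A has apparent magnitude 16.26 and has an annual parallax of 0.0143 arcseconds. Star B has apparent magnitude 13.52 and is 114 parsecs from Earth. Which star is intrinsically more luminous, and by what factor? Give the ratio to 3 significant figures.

Star B is more luminous, by a factor of 33.1.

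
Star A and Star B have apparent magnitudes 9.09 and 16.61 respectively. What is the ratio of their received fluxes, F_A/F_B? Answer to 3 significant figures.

Magnitude difference = -7.52
Flux ratio = 10^(−0.4 Δm) = 10^(−0.4 × -7.52) = 10^3.008 = 1019

F_A/F_B ≈ 1020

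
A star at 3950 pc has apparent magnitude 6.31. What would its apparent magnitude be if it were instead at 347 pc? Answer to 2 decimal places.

Flux ∝ 1/d², so Δm = 5 log₁₀(d₂/d₁) = 5 log₁₀(347/3950) = -5.281
m₂ = m₁ + Δm = 6.31 + (-5.281) = 1.029

m ≈ 1.03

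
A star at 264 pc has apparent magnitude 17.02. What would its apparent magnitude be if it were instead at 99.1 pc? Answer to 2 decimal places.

m ≈ 14.89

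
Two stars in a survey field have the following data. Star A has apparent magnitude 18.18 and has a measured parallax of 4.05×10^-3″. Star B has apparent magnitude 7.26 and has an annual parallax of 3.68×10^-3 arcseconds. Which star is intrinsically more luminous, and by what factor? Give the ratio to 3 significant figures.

Star A: d = 1/p = 1/4.05×10^-3″ = 246.9 pc
Star A: M = m − 5 log₁₀ d + 5 = 18.18 − 5·2.3925 + 5 = 11.217
Star B: d = 1/p = 1/3.68×10^-3″ = 271.7 pc
Star B: M = m − 5 log₁₀ d + 5 = 7.26 − 5·2.4342 + 5 = 0.089
ΔM = M_A − M_B = 11.217 − (0.089) = 11.128; smaller M is more luminous → Star B.
L ratio = 10^(0.4 |ΔM|) = 10^4.451 = 28260

Star B is more luminous, by a factor of 28300.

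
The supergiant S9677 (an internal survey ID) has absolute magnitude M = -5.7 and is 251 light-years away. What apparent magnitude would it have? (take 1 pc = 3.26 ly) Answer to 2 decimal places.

m ≈ -1.27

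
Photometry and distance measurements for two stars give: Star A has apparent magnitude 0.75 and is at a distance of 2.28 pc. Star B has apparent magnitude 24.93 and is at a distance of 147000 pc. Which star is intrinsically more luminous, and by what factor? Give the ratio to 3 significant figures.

Star A is more luminous, by a factor of 1.13.

Star A: M = m − 5 log₁₀ d + 5 = 0.75 − 5·0.3579 + 5 = 3.960
Star B: M = m − 5 log₁₀ d + 5 = 24.93 − 5·5.1673 + 5 = 4.093
ΔM = M_A − M_B = 3.960 − (4.093) = -0.133; smaller M is more luminous → Star A.
L ratio = 10^(0.4 |ΔM|) = 10^0.053 = 1.130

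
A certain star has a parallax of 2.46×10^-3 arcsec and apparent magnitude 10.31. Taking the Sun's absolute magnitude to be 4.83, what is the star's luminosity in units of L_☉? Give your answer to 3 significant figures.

d = 1/p = 1/2.46×10^-3″ = 406.5 pc
M = m − 5 log₁₀ d + 5 = 10.31 − 5·2.6091 + 5 = 2.265
M − M_☉ = 2.265 − 4.83 = -2.565
L/L_☉ = 10^(−0.4 × -2.565) = 10.62

L/L_☉ ≈ 10.6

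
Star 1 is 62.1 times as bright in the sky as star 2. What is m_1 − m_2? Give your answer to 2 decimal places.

m_1 − m_2 ≈ -4.48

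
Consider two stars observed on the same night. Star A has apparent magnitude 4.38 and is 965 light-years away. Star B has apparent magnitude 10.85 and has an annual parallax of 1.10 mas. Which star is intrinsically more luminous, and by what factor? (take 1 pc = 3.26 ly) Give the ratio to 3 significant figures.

Star A: d = 965 ly / 3.26 = 296.0 pc
Star A: M = m − 5 log₁₀ d + 5 = 4.38 − 5·2.4713 + 5 = -2.977
Star B: p = 1.10 mas = 1.10×10^-3″ → d = 1/p = 909.1 pc
Star B: M = m − 5 log₁₀ d + 5 = 10.85 − 5·2.9586 + 5 = 1.057
ΔM = M_A − M_B = -2.977 − (1.057) = -4.034; smaller M is more luminous → Star A.
L ratio = 10^(0.4 |ΔM|) = 10^1.613 = 41.06

Star A is more luminous, by a factor of 41.1.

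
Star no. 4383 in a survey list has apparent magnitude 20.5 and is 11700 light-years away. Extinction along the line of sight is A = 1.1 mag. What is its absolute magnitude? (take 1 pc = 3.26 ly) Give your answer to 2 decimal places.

M ≈ 6.63

d = 11700 ly / 3.26 = 3589 pc
5 log₁₀(d/10 pc) = 5 log₁₀(3589) − 5 = 12.775
M = m − 5 log₁₀(d/10) − A = 20.5 − 12.775 − 1.1 = 6.625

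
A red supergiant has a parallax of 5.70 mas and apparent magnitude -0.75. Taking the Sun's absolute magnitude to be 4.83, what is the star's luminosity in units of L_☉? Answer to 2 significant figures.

L/L_☉ ≈ 53000

d = 1/p = 1000/5.70 mas = 175.4 pc
M = m − 5 log₁₀ d + 5 = -0.75 − 5·2.2441 + 5 = -6.971
M − M_☉ = -6.971 − 4.83 = -11.801
L/L_☉ = 10^(−0.4 × -11.801) = 52510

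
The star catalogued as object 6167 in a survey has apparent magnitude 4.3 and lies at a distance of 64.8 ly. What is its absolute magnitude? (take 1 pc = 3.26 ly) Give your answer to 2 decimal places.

d = 64.8 ly / 3.26 = 19.88 pc
5 log₁₀(d/10 pc) = 5 log₁₀(19.88) − 5 = 1.492
M = m − 5 log₁₀(d/10) = 4.3 − 1.492 = 2.808

M ≈ 2.81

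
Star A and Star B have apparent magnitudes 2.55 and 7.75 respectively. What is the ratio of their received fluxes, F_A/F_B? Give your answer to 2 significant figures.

F_A/F_B ≈ 120

Magnitude difference = -5.20
Flux ratio = 10^(−0.4 Δm) = 10^(−0.4 × -5.20) = 10^2.080 = 120.2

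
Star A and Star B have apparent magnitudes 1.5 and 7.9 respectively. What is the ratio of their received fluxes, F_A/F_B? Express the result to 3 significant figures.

Δm = 1.5 − (7.9) = -6.4
Flux ratio = 10^(−0.4 Δm) = 10^(−0.4 × -6.4) = 10^2.560 = 363.1

F_A/F_B ≈ 363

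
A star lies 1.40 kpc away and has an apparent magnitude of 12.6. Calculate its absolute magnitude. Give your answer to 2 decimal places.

d = 1.40 kpc = 1400 pc
5 log₁₀(d/10 pc) = 5 log₁₀(1400) − 5 = 10.731
M = m − 5 log₁₀(d/10) = 12.6 − 10.731 = 1.869

M ≈ 1.87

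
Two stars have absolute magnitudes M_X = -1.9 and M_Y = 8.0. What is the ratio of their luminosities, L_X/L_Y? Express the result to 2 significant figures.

L_X/L_Y ≈ 9100

ΔM = M_X − M_Y = -9.9
L_X/L_Y = 10^(−0.4 ΔM) = 10^3.960 = 9120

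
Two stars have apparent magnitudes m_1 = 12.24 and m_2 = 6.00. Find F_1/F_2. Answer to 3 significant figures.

F_1/F_2 ≈ 3.19×10^-3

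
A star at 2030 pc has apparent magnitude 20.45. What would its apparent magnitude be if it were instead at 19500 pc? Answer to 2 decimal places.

m ≈ 25.36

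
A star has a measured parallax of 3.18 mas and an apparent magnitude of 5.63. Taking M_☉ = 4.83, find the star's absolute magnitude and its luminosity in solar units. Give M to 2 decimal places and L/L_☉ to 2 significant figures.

M ≈ -1.86; L/L_☉ ≈ 470

d = 1/p = 1000/3.18 mas = 314.5 pc
M = m − 5 log₁₀ d + 5 = 5.63 − 5·2.4976 + 5 = -1.858
M − M_☉ = -1.858 − 4.83 = -6.688
L/L_☉ = 10^(−0.4 × -6.688) = 473.3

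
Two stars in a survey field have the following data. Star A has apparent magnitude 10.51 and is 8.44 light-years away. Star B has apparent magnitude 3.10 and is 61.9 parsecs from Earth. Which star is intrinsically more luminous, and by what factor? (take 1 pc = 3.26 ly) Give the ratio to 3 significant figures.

Star B is more luminous, by a factor of 526000.

Star A: d = 8.44 ly / 3.26 = 2.589 pc
Star A: M = m − 5 log₁₀ d + 5 = 10.51 − 5·0.4131 + 5 = 13.444
Star B: M = m − 5 log₁₀ d + 5 = 3.10 − 5·1.7917 + 5 = -0.858
ΔM = M_A − M_B = 13.444 − (-0.858) = 14.303; smaller M is more luminous → Star B.
L ratio = 10^(0.4 |ΔM|) = 10^5.721 = 526200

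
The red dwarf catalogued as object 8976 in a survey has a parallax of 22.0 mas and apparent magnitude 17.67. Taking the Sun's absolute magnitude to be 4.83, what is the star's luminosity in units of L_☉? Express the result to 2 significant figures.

d = 1/p = 1000/22.0 mas = 45.45 pc
M = m − 5 log₁₀ d + 5 = 17.67 − 5·1.6576 + 5 = 14.382
M − M_☉ = 14.382 − 4.83 = 9.552
L/L_☉ = 10^(−0.4 × 9.552) = 1.511×10^-4

L/L_☉ ≈ 1.5×10^-4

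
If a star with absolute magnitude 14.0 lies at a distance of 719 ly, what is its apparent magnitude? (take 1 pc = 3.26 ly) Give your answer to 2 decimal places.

d = 719 ly / 3.26 = 220.6 pc
m = M + 5 log₁₀ d − 5 = 14.0 + 5·2.3435 − 5 = 20.718

m ≈ 20.72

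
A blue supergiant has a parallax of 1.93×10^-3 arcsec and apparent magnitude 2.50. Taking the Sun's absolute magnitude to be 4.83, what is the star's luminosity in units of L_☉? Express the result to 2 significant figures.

d = 1/p = 1/1.93×10^-3″ = 518.1 pc
M = m − 5 log₁₀ d + 5 = 2.50 − 5·2.7144 + 5 = -6.072
M − M_☉ = -6.072 − 4.83 = -10.902
L/L_☉ = 10^(−0.4 × -10.902) = 22960

L/L_☉ ≈ 23000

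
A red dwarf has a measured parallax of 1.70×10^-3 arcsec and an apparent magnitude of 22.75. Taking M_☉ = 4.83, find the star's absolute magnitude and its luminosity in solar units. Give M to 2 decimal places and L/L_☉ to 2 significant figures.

M ≈ 13.90; L/L_☉ ≈ 2.4×10^-4

d = 1/p = 1/1.70×10^-3″ = 588.2 pc
M = m − 5 log₁₀ d + 5 = 22.75 − 5·2.7696 + 5 = 13.902
M − M_☉ = 13.902 − 4.83 = 9.072
L/L_☉ = 10^(−0.4 × 9.072) = 2.350×10^-4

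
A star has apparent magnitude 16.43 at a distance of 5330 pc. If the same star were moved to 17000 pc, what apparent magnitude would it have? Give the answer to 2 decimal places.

Flux ∝ 1/d², so Δm = 5 log₁₀(d₂/d₁) = 5 log₁₀(17000/5330) = 2.519
m₂ = m₁ + Δm = 16.43 + (2.519) = 18.949

m ≈ 18.95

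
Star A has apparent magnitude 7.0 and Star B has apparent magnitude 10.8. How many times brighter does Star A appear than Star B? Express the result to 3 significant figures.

33.1

Δm = 7.0 − (10.8) = -3.8
Flux ratio = 10^(−0.4 Δm) = 10^(−0.4 × -3.8) = 10^1.520 = 33.11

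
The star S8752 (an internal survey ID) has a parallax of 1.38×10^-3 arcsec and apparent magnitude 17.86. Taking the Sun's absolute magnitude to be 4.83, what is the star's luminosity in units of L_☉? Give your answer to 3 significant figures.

L/L_☉ ≈ 0.0322

d = 1/p = 1/1.38×10^-3″ = 724.6 pc
M = m − 5 log₁₀ d + 5 = 17.86 − 5·2.8601 + 5 = 8.559
M − M_☉ = 8.559 − 4.83 = 3.729
L/L_☉ = 10^(−0.4 × 3.729) = 0.03223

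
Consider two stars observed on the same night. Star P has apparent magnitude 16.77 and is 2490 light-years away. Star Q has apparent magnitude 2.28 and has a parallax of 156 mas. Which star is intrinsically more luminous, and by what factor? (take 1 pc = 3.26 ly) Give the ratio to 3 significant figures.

Star Q is more luminous, by a factor of 44.0.

Star P: d = 2490 ly / 3.26 = 763.8 pc
Star P: M = m − 5 log₁₀ d + 5 = 16.77 − 5·2.8830 + 5 = 7.355
Star Q: p = 156 mas = 0.156″ → d = 1/p = 6.410 pc
Star Q: M = m − 5 log₁₀ d + 5 = 2.28 − 5·0.8069 + 5 = 3.246
ΔM = M_P − M_Q = 7.355 − (3.246) = 4.109; smaller M is more luminous → Star Q.
L ratio = 10^(0.4 |ΔM|) = 10^1.644 = 44.03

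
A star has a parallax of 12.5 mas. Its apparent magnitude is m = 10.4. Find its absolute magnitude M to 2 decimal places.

p = 12.5 mas = 0.0125″ → d = 1/p = 80.00 pc
5 log₁₀(d/10 pc) = 5 log₁₀(80.00) − 5 = 4.515
M = m − 5 log₁₀(d/10) = 10.4 − 4.515 = 5.885

M ≈ 5.88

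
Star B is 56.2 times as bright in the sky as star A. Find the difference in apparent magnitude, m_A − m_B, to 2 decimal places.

m_A − m_B ≈ 4.37

Pogson: Δm = −2.5 log₁₀(ratio) = −2.5 log₁₀(56.2) = −2.5 × 1.7497 = -4.374
Star B is brighter so has the smaller magnitude: m_A − m_B is positive.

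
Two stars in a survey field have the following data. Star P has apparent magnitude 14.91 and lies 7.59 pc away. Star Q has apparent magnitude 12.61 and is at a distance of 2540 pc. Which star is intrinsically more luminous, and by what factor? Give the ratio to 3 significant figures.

Star Q is more luminous, by a factor of 932000.

Star P: M = m − 5 log₁₀ d + 5 = 14.91 − 5·0.8802 + 5 = 15.509
Star Q: M = m − 5 log₁₀ d + 5 = 12.61 − 5·3.4048 + 5 = 0.586
ΔM = M_P − M_Q = 15.509 − (0.586) = 14.923; smaller M is more luminous → Star Q.
L ratio = 10^(0.4 |ΔM|) = 10^5.969 = 931500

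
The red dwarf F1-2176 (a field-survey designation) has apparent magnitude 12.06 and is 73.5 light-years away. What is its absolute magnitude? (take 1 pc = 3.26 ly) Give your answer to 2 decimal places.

d = 73.5 ly / 3.26 = 22.55 pc
5 log₁₀(d/10 pc) = 5 log₁₀(22.55) − 5 = 1.765
M = m − 5 log₁₀(d/10) = 12.06 − 1.765 = 10.295

M ≈ 10.29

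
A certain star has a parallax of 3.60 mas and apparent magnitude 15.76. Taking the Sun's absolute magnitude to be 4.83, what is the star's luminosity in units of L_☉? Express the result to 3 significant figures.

L/L_☉ ≈ 0.0328

d = 1/p = 1000/3.60 mas = 277.8 pc
M = m − 5 log₁₀ d + 5 = 15.76 − 5·2.4437 + 5 = 8.542
M − M_☉ = 8.542 − 4.83 = 3.712
L/L_☉ = 10^(−0.4 × 3.712) = 0.03276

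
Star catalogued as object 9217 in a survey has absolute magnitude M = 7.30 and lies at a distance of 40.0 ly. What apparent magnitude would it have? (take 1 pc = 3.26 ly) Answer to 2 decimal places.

m ≈ 7.74

d = 40.0 ly / 3.26 = 12.27 pc
m = M + 5 log₁₀ d − 5 = 7.30 + 5·1.0888 − 5 = 7.744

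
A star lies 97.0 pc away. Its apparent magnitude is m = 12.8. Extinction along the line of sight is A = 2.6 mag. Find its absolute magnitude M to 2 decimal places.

5 log₁₀(d/10 pc) = 5 log₁₀(97.00) − 5 = 4.934
M = m − 5 log₁₀(d/10) − A = 12.8 − 4.934 − 2.6 = 5.266

M ≈ 5.27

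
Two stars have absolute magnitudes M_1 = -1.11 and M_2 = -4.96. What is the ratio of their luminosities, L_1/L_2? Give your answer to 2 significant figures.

ΔM = M_1 − M_2 = 3.85
L_1/L_2 = 10^(−0.4 ΔM) = 10^-1.540 = 0.02884

L_1/L_2 ≈ 0.029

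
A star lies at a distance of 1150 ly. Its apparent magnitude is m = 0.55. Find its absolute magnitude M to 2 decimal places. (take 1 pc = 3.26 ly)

M ≈ -7.19

d = 1150 ly / 3.26 = 352.8 pc
5 log₁₀(d/10 pc) = 5 log₁₀(352.8) − 5 = 7.737
M = m − 5 log₁₀(d/10) = 0.55 − 7.737 = -7.187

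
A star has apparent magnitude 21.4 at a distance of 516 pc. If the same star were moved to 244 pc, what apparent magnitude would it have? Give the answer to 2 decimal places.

m ≈ 19.77

Flux ∝ 1/d², so Δm = 5 log₁₀(d₂/d₁) = 5 log₁₀(244/516) = -1.626
m₂ = m₁ + Δm = 21.4 + (-1.626) = 19.774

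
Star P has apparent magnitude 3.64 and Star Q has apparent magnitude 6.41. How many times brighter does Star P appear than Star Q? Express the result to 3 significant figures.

12.8

Δm = 3.64 − (6.41) = -2.77
Flux ratio = 10^(−0.4 Δm) = 10^(−0.4 × -2.77) = 10^1.108 = 12.82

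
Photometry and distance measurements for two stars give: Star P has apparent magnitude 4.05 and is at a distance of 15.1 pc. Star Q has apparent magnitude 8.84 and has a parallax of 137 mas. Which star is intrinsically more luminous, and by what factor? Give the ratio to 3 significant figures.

Star P is more luminous, by a factor of 353.

Star P: M = m − 5 log₁₀ d + 5 = 4.05 − 5·1.1790 + 5 = 3.155
Star Q: p = 137 mas = 0.137″ → d = 1/p = 7.299 pc
Star Q: M = m − 5 log₁₀ d + 5 = 8.84 − 5·0.8633 + 5 = 9.524
ΔM = M_P − M_Q = 3.155 − (9.524) = -6.368; smaller M is more luminous → Star P.
L ratio = 10^(0.4 |ΔM|) = 10^2.547 = 352.7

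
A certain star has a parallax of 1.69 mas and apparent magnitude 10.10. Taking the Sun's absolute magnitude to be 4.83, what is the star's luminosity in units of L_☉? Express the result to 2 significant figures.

d = 1/p = 1000/1.69 mas = 591.7 pc
M = m − 5 log₁₀ d + 5 = 10.10 − 5·2.7721 + 5 = 1.239
M − M_☉ = 1.239 − 4.83 = -3.591
L/L_☉ = 10^(−0.4 × -3.591) = 27.30

L/L_☉ ≈ 27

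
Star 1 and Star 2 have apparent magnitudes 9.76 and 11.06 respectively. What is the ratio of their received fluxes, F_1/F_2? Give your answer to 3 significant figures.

F_1/F_2 ≈ 3.31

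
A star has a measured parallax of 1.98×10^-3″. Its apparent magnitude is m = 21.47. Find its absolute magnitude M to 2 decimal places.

d = 1/p = 1/1.98×10^-3″ = 505.1 pc
5 log₁₀(d/10 pc) = 5 log₁₀(505.1) − 5 = 8.517
M = m − 5 log₁₀(d/10) = 21.47 − 8.517 = 12.953

M ≈ 12.95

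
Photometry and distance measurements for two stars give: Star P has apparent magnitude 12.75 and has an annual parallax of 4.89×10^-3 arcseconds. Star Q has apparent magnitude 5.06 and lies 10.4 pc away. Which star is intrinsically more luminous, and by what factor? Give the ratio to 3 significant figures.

Star P: d = 1/p = 1/4.89×10^-3″ = 204.5 pc
Star P: M = m − 5 log₁₀ d + 5 = 12.75 − 5·2.3107 + 5 = 6.197
Star Q: M = m − 5 log₁₀ d + 5 = 5.06 − 5·1.0170 + 5 = 4.975
ΔM = M_P − M_Q = 6.197 − (4.975) = 1.222; smaller M is more luminous → Star Q.
L ratio = 10^(0.4 |ΔM|) = 10^0.489 = 3.081

Star Q is more luminous, by a factor of 3.08.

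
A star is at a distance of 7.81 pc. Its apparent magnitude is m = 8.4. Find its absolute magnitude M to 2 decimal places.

5 log₁₀(d/10 pc) = 5 log₁₀(7.810) − 5 = -0.537
M = m − 5 log₁₀(d/10) = 8.4 + 0.537 = 8.937

M ≈ 8.94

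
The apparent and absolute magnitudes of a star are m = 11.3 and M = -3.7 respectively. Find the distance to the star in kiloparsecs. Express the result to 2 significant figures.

d ≈ 10 kpc

μ = m − M = 15.000
m − M = 5 log₁₀ d − 5
log₁₀ d = (m − M)/5 + 1 = 4.0000
d = 10^4.0000 = 10000 pc
= 10.00 kpc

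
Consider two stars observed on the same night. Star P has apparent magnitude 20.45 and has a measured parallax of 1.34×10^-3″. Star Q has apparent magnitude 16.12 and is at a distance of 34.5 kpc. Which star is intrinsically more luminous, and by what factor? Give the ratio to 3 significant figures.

Star Q is more luminous, by a factor of 115000.

Star P: d = 1/p = 1/1.34×10^-3″ = 746.3 pc
Star P: M = m − 5 log₁₀ d + 5 = 20.45 − 5·2.8729 + 5 = 11.086
Star Q: d = 34.5 kpc = 34500 pc
Star Q: M = m − 5 log₁₀ d + 5 = 16.12 − 5·4.5378 + 5 = -1.569
ΔM = M_P − M_Q = 11.086 − (-1.569) = 12.655; smaller M is more luminous → Star Q.
L ratio = 10^(0.4 |ΔM|) = 10^5.062 = 115300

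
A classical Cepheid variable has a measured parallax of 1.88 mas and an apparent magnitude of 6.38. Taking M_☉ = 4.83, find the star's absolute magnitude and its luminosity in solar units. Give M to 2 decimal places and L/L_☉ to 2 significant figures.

M ≈ -2.25; L/L_☉ ≈ 680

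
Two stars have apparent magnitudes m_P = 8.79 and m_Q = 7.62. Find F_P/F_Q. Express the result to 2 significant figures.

Magnitude difference = 1.17
Flux ratio = 10^(−0.4 Δm) = 10^(−0.4 × 1.17) = 10^-0.468 = 0.3404

F_P/F_Q ≈ 0.34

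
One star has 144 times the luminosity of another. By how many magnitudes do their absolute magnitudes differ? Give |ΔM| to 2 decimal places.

|ΔM| ≈ 5.40

Pogson: ΔM = −2.5 log₁₀(ratio) = −2.5 log₁₀(144) = −2.5 × 2.1584 = -5.396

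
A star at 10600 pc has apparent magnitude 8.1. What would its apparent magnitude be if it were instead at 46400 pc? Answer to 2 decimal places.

m ≈ 11.31

Flux ∝ 1/d², so Δm = 5 log₁₀(d₂/d₁) = 5 log₁₀(46400/10600) = 3.206
m₂ = m₁ + Δm = 8.1 + (3.206) = 11.306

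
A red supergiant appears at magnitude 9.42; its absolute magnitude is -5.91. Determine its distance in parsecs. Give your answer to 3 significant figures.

d ≈ 11600 pc

Distance modulus: m − M = 9.42 − (-5.91) = 15.330
m − M = 5 log₁₀ d − 5
log₁₀ d = (m − M)/5 + 1 = 4.0660
d = 10^4.0660 = 11640 pc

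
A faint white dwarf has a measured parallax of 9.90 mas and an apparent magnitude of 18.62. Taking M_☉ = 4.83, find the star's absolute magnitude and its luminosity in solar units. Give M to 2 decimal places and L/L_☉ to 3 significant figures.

d = 1/p = 1000/9.90 mas = 101.0 pc
M = m − 5 log₁₀ d + 5 = 18.62 − 5·2.0044 + 5 = 13.598
M − M_☉ = 13.598 − 4.83 = 8.768
L/L_☉ = 10^(−0.4 × 8.768) = 3.110×10^-4

M ≈ 13.60; L/L_☉ ≈ 3.11×10^-4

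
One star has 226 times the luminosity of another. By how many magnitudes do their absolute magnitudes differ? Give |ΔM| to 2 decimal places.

|ΔM| ≈ 5.89

Pogson: ΔM = −2.5 log₁₀(ratio) = −2.5 log₁₀(226) = −2.5 × 2.3541 = -5.885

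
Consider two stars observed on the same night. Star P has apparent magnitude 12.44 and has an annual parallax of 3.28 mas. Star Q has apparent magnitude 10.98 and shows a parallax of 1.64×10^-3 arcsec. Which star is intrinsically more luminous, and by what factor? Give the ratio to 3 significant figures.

Star P: p = 3.28 mas = 3.28×10^-3″ → d = 1/p = 304.9 pc
Star P: M = m − 5 log₁₀ d + 5 = 12.44 − 5·2.4841 + 5 = 5.019
Star Q: d = 1/p = 1/1.64×10^-3″ = 609.8 pc
Star Q: M = m − 5 log₁₀ d + 5 = 10.98 − 5·2.7852 + 5 = 2.054
ΔM = M_P − M_Q = 5.019 − (2.054) = 2.965; smaller M is more luminous → Star Q.
L ratio = 10^(0.4 |ΔM|) = 10^1.186 = 15.35

Star Q is more luminous, by a factor of 15.3.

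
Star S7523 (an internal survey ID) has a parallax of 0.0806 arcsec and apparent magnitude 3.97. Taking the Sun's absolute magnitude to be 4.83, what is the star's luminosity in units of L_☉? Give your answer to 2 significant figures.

L/L_☉ ≈ 3.4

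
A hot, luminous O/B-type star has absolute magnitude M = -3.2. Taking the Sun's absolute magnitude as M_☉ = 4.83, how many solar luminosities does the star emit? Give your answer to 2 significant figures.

L/L_☉ ≈ 1600

M − M_☉ = -3.2 − 4.83 = -8.030
L/L_☉ = 10^(−0.4 (M − M_☉)) = 10^3.212 = 1629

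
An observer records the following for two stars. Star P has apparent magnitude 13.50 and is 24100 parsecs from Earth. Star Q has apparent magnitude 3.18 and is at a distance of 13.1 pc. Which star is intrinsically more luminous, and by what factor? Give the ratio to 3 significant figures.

Star P is more luminous, by a factor of 252.

Star P: M = m − 5 log₁₀ d + 5 = 13.50 − 5·4.3820 + 5 = -3.410
Star Q: M = m − 5 log₁₀ d + 5 = 3.18 − 5·1.1173 + 5 = 2.594
ΔM = M_P − M_Q = -3.410 − (2.594) = -6.004; smaller M is more luminous → Star P.
L ratio = 10^(0.4 |ΔM|) = 10^2.401 = 252.1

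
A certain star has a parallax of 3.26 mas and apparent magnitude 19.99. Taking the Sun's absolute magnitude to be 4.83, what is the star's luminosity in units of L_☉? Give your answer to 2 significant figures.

d = 1/p = 1000/3.26 mas = 306.7 pc
M = m − 5 log₁₀ d + 5 = 19.99 − 5·2.4868 + 5 = 12.556
M − M_☉ = 12.556 − 4.83 = 7.726
L/L_☉ = 10^(−0.4 × 7.726) = 8.120×10^-4

L/L_☉ ≈ 8.1×10^-4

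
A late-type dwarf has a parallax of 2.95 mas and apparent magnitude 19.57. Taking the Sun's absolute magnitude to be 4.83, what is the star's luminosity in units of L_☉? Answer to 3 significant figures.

d = 1/p = 1000/2.95 mas = 339.0 pc
M = m − 5 log₁₀ d + 5 = 19.57 − 5·2.5302 + 5 = 11.919
M − M_☉ = 11.919 − 4.83 = 7.089
L/L_☉ = 10^(−0.4 × 7.089) = 1.460×10^-3

L/L_☉ ≈ 1.46×10^-3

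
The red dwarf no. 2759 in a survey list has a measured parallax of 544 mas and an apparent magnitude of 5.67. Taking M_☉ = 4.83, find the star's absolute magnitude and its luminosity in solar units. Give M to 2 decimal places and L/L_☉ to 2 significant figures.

d = 1/p = 1000/544 mas = 1.838 pc
M = m − 5 log₁₀ d + 5 = 5.67 − 5·0.2644 + 5 = 9.348
M − M_☉ = 9.348 − 4.83 = 4.518
L/L_☉ = 10^(−0.4 × 4.518) = 0.01559

M ≈ 9.35; L/L_☉ ≈ 0.016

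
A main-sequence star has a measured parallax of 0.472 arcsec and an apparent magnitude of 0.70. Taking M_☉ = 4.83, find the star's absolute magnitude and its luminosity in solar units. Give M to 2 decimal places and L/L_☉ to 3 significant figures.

M ≈ 4.07; L/L_☉ ≈ 2.01

d = 1/p = 1/0.472″ = 2.119 pc
M = m − 5 log₁₀ d + 5 = 0.70 − 5·0.3261 + 5 = 4.070
M − M_☉ = 4.070 − 4.83 = -0.760
L/L_☉ = 10^(−0.4 × -0.760) = 2.014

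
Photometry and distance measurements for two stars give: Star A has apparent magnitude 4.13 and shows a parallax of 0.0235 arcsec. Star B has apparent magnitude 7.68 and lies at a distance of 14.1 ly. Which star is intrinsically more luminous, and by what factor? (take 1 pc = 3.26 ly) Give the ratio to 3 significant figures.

Star A: d = 1/p = 1/0.0235″ = 42.55 pc
Star A: M = m − 5 log₁₀ d + 5 = 4.13 − 5·1.6289 + 5 = 0.985
Star B: d = 14.1 ly / 3.26 = 4.325 pc
Star B: M = m − 5 log₁₀ d + 5 = 7.68 − 5·0.6360 + 5 = 9.500
ΔM = M_A − M_B = 0.985 − (9.500) = -8.515; smaller M is more luminous → Star A.
L ratio = 10^(0.4 |ΔM|) = 10^3.406 = 2546

Star A is more luminous, by a factor of 2550.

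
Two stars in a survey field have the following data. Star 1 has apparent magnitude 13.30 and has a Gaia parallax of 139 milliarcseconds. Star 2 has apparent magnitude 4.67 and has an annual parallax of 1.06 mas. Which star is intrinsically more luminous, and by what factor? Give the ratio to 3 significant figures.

Star 2 is more luminous, by a factor of 4.87×10^7.

Star 1: p = 139 mas = 0.139″ → d = 1/p = 7.194 pc
Star 1: M = m − 5 log₁₀ d + 5 = 13.30 − 5·0.8570 + 5 = 14.015
Star 2: p = 1.06 mas = 1.06×10^-3″ → d = 1/p = 943.4 pc
Star 2: M = m − 5 log₁₀ d + 5 = 4.67 − 5·2.9747 + 5 = -5.203
ΔM = M_1 − M_2 = 14.015 − (-5.203) = 19.219; smaller M is more luminous → Star 2.
L ratio = 10^(0.4 |ΔM|) = 10^7.687 = 4.869×10^7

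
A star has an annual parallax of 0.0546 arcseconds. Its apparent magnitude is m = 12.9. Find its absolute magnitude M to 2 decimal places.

M ≈ 11.59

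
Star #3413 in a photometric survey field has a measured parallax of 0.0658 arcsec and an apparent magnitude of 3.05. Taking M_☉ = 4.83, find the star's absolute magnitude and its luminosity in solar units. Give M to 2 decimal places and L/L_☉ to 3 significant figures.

d = 1/p = 1/0.0658″ = 15.20 pc
M = m − 5 log₁₀ d + 5 = 3.05 − 5·1.1818 + 5 = 2.141
M − M_☉ = 2.141 − 4.83 = -2.689
L/L_☉ = 10^(−0.4 × -2.689) = 11.90

M ≈ 2.14; L/L_☉ ≈ 11.9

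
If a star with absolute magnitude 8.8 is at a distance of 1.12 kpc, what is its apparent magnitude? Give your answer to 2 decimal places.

m ≈ 19.05

d = 1.12 kpc = 1120 pc
m = M + 5 log₁₀ d − 5 = 8.8 + 5·3.0492 − 5 = 19.046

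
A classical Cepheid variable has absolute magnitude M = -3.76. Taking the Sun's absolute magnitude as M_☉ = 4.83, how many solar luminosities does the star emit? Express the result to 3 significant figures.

L/L_☉ ≈ 2730

M − M_☉ = -3.76 − 4.83 = -8.590
L/L_☉ = 10^(−0.4 (M − M_☉)) = 10^3.436 = 2729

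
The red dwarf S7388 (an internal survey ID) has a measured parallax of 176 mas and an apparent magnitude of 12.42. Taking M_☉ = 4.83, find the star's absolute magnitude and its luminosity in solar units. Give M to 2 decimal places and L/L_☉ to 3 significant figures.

M ≈ 13.65; L/L_☉ ≈ 2.97×10^-4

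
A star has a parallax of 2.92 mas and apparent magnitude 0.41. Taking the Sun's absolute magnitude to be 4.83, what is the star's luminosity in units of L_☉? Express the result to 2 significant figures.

L/L_☉ ≈ 69000

d = 1/p = 1000/2.92 mas = 342.5 pc
M = m − 5 log₁₀ d + 5 = 0.41 − 5·2.5346 + 5 = -7.263
M − M_☉ = -7.263 − 4.83 = -12.093
L/L_☉ = 10^(−0.4 × -12.093) = 68740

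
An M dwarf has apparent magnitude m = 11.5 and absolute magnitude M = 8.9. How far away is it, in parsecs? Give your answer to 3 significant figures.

d ≈ 33.1 pc

μ = m − M = 2.600
m − M = 5 log₁₀ d − 5
log₁₀ d = (m − M)/5 + 1 = 1.5200
d = 10^1.5200 = 33.11 pc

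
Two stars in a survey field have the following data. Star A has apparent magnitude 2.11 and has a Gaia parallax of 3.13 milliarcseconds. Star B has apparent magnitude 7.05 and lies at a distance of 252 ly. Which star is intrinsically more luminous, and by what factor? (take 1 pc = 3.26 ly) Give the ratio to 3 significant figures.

Star A: p = 3.13 mas = 3.13×10^-3″ → d = 1/p = 319.5 pc
Star A: M = m − 5 log₁₀ d + 5 = 2.11 − 5·2.5045 + 5 = -5.412
Star B: d = 252 ly / 3.26 = 77.30 pc
Star B: M = m − 5 log₁₀ d + 5 = 7.05 − 5·1.8882 + 5 = 2.609
ΔM = M_A − M_B = -5.412 − (2.609) = -8.021; smaller M is more luminous → Star A.
L ratio = 10^(0.4 |ΔM|) = 10^3.209 = 1616

Star A is more luminous, by a factor of 1620.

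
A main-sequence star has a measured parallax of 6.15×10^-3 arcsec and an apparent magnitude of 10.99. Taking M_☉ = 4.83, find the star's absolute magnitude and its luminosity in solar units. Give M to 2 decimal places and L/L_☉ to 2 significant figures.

d = 1/p = 1/6.15×10^-3″ = 162.6 pc
M = m − 5 log₁₀ d + 5 = 10.99 − 5·2.2111 + 5 = 4.934
M − M_☉ = 4.934 − 4.83 = 0.104
L/L_☉ = 10^(−0.4 × 0.104) = 0.9083

M ≈ 4.93; L/L_☉ ≈ 0.91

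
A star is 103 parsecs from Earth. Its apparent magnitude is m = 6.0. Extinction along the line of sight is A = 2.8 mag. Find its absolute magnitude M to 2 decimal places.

M ≈ -1.86

5 log₁₀(d/10 pc) = 5 log₁₀(103.0) − 5 = 5.064
M = m − 5 log₁₀(d/10) − A = 6.0 − 5.064 − 2.8 = -1.864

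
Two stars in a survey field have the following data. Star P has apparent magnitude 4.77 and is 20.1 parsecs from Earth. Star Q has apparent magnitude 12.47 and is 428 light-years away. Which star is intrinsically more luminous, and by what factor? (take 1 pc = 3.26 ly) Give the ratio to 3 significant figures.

Star P: M = m − 5 log₁₀ d + 5 = 4.77 − 5·1.3032 + 5 = 3.254
Star Q: d = 428 ly / 3.26 = 131.3 pc
Star Q: M = m − 5 log₁₀ d + 5 = 12.47 − 5·2.1182 + 5 = 6.879
ΔM = M_P − M_Q = 3.254 − (6.879) = -3.625; smaller M is more luminous → Star P.
L ratio = 10^(0.4 |ΔM|) = 10^1.450 = 28.18

Star P is more luminous, by a factor of 28.2.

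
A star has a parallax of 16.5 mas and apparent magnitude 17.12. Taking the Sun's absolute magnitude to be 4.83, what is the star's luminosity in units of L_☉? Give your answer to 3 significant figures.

d = 1/p = 1000/16.5 mas = 60.61 pc
M = m − 5 log₁₀ d + 5 = 17.12 − 5·1.7825 + 5 = 13.207
M − M_☉ = 13.207 − 4.83 = 8.377
L/L_☉ = 10^(−0.4 × 8.377) = 4.457×10^-4

L/L_☉ ≈ 4.46×10^-4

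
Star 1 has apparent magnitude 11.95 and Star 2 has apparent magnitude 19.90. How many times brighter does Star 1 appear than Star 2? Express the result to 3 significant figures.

1510

Magnitude difference = -7.95
Flux ratio = 10^(−0.4 Δm) = 10^(−0.4 × -7.95) = 10^3.180 = 1514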